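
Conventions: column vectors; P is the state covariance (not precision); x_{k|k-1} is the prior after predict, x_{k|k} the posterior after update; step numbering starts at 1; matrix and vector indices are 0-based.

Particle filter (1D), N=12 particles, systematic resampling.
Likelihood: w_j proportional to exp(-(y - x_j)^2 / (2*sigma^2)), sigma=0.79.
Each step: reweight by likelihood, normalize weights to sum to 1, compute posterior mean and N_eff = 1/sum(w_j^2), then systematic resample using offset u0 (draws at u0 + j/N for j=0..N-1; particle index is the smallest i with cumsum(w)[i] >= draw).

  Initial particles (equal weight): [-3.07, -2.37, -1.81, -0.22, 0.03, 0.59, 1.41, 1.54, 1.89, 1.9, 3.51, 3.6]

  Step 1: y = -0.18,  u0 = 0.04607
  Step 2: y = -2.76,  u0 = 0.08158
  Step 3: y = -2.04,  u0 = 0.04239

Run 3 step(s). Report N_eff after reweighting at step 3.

step 1: w=[0.0004, 0.0071, 0.0395, 0.3311, 0.3200, 0.2062, 0.0437, 0.0310, 0.0107, 0.0104, 0.0000, 0.0000]  mean=0.1182  Neff=3.8578  idx=[2, 3, 3, 3, 4, 4, 4, 4, 5, 5, 5, 7]
step 2: w=[0.9505, 0.0111, 0.0111, 0.0111, 0.0038, 0.0038, 0.0038, 0.0038, 0.0002, 0.0002, 0.0002, 0.0000]  mean=-1.7268  Neff=1.1064  idx=[0, 0, 0, 0, 0, 0, 0, 0, 0, 0, 0, 7]
step 3: w=[0.0906, 0.0906, 0.0906, 0.0906, 0.0906, 0.0906, 0.0906, 0.0906, 0.0906, 0.0906, 0.0906, 0.0031]  mean=-1.8044  Neff=11.0663  idx=[0, 1, 2, 3, 4, 5, 5, 6, 7, 8, 9, 10]

N_eff = 11.0663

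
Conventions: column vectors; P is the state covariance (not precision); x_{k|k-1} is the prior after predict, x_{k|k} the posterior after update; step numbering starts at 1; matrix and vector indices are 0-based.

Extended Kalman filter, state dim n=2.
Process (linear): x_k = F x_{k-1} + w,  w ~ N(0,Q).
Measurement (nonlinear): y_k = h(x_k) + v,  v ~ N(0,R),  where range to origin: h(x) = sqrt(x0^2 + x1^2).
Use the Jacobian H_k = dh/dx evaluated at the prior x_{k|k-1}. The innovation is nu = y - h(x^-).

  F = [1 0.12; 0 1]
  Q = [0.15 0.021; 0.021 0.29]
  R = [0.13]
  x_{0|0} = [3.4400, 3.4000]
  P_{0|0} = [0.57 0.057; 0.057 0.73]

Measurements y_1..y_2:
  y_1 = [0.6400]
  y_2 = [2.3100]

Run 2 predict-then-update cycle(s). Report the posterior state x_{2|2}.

step 1: x^-=[3.8480, 3.4000]  P^-=[0.7442 0.1656; 0.1656 1.0200]  H_jac=[0.7494 0.6621]  S=[1.1595]  K=[0.5756; 0.6895]  nu=[-4.4949]  x^+=[1.2609, 0.3006]  P^+=[0.3601 -0.2945; -0.2945 0.4687]
step 2: x^-=[1.2970, 0.3006]  P^-=[0.4462 -0.2173; -0.2173 0.7587]  H_jac=[0.9742 0.2258]  S=[0.4965]  K=[0.7766; -0.0813]  nu=[0.9786]  x^+=[2.0570, 0.2211]  P^+=[0.1467 -0.1860; -0.1860 0.7555]

x_post = [2.0570, 0.2211]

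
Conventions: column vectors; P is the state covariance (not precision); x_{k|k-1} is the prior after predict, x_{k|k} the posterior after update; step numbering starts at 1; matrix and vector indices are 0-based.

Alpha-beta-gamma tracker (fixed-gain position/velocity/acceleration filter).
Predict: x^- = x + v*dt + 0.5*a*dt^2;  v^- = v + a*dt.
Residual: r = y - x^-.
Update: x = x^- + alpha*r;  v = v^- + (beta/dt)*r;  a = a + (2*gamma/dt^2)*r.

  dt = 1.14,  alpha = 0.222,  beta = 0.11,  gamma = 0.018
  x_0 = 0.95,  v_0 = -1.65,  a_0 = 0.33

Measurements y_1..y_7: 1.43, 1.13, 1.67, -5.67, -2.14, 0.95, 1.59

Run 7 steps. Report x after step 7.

x_post = 1.6906

step 1: x_pred=-0.7166  r=2.1466  x^+=-0.2400  v^+=-1.0667  a^+=0.3895
step 2: x_pred=-1.2030  r=2.3330  x^+=-0.6850  v^+=-0.3976  a^+=0.4541
step 3: x_pred=-0.8432  r=2.5132  x^+=-0.2853  v^+=0.3626  a^+=0.5237
step 4: x_pred=0.4684  r=-6.1384  x^+=-0.8944  v^+=0.3673  a^+=0.3537
step 5: x_pred=-0.2458  r=-1.8942  x^+=-0.6663  v^+=0.5877  a^+=0.3012
step 6: x_pred=0.1994  r=0.7506  x^+=0.3660  v^+=1.0035  a^+=0.3220
step 7: x_pred=1.7193  r=-0.1293  x^+=1.6906  v^+=1.3581  a^+=0.3184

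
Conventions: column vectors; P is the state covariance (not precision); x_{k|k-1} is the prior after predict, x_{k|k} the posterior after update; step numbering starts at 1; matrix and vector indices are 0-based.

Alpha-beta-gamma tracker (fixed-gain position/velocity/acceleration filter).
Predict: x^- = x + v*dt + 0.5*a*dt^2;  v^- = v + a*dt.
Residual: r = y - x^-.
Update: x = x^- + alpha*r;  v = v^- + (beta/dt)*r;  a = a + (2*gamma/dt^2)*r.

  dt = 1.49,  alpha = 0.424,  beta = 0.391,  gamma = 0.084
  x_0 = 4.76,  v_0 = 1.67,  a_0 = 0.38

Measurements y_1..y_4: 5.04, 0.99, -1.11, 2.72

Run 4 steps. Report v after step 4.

step 1: x_pred=7.6701  r=-2.6301  x^+=6.5549  v^+=1.5460  a^+=0.1810
step 2: x_pred=9.0594  r=-8.0694  x^+=5.6380  v^+=-0.3019  a^+=-0.4297
step 3: x_pred=4.7112  r=-5.8212  x^+=2.2430  v^+=-2.4697  a^+=-0.8702
step 4: x_pred=-2.4027  r=5.1227  x^+=-0.2307  v^+=-2.4219  a^+=-0.4825

v_post = -2.4219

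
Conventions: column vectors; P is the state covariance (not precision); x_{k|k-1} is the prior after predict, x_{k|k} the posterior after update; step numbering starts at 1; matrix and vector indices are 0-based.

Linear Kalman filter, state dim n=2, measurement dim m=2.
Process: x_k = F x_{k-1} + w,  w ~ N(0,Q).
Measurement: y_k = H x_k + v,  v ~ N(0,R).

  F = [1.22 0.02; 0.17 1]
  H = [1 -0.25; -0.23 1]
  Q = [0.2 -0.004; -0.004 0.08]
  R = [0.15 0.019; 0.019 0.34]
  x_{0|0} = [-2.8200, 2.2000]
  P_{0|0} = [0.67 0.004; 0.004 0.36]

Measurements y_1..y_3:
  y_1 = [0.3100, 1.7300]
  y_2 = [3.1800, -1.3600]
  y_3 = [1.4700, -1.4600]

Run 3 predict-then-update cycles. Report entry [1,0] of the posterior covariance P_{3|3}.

step 1: x^-=[-3.3964, 1.7206]  P^-=[1.1976 0.1471; 0.1471 0.4607]  S=[1.3028 -0.2161; -0.2161 0.7964]  K=[0.9050 0.0844; 0.1187 0.5682]  nu=[4.1365, -0.7718]  x^+=[0.2820, 1.7731]  P^+=[0.1579 0.0822; 0.0822 0.2144]
step 2: x^-=[0.3795, 1.8211]  P^-=[0.4391 0.1336; 0.1336 0.3269]  S=[0.5427 -0.0224; -0.0224 0.6286]  K=[0.7508 0.0787; 0.1152 0.4752]  nu=[3.2558, -3.0938]  x^+=[2.5805, 0.7261]  P^+=[0.1319 0.0714; 0.0714 0.1802]
step 3: x^-=[3.1627, 1.1648]  P^-=[0.3999 0.1143; 0.1143 0.2882]  S=[0.5108 -0.0242; -0.0242 0.5968]  K=[0.7302 0.0669; 0.1036 0.4431]  nu=[-1.4016, -1.8973]  x^+=[2.0123, 0.1788]  P^+=[0.1273 0.0659; 0.0659 0.1678]

P_post[1,0] = 0.0659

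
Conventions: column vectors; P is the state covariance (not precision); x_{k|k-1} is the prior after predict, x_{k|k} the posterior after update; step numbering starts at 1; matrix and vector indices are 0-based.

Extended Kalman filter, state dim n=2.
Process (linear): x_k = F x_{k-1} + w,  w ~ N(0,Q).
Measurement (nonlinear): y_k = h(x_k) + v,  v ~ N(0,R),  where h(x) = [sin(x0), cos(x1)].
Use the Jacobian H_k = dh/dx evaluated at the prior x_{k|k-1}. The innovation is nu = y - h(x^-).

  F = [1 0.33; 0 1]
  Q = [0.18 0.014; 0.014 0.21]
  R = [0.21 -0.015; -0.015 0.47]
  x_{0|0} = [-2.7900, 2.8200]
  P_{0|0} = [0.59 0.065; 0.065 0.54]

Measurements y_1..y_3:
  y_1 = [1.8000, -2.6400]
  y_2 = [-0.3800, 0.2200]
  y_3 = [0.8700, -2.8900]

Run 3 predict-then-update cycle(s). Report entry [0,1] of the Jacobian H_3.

step 1: x^-=[-1.8594, 2.8200]  P^-=[0.8717 0.2572; 0.2572 0.7500]  H_jac=[-0.2846 0.0000; 0.0000 -0.3161]  S=[0.2806 0.0081; 0.0081 0.5449]  K=[-0.8802 -0.1360; -0.2484 -0.4313]  nu=[2.7586, -1.6913]  x^+=[-4.0575, 2.8643]  P^+=[0.6423 0.1605; 0.1605 0.6296]
step 2: x^-=[-3.1122, 2.8643]  P^-=[0.9968 0.3823; 0.3823 0.8396]  H_jac=[-0.9996 0.0000; 0.0000 -0.2737]  S=[1.2059 0.0896; 0.0896 0.5329]  K=[-0.8219 -0.0582; -0.2884 -0.3827]  nu=[-0.3506, 1.1818]  x^+=[-2.8928, 2.5131]  P^+=[0.1718 0.0549; 0.0549 0.6414]
step 3: x^-=[-2.0635, 2.5131]  P^-=[0.4579 0.2805; 0.2805 0.8514]  H_jac=[-0.4730 0.0000; 0.0000 -0.5879]  S=[0.3124 0.0630; 0.0630 0.7643]  K=[-0.6606 -0.1613; -0.2976 -0.6304]  nu=[1.7511, -2.0811]  x^+=[-2.8845, 3.3040]  P^+=[0.2882 0.1121; 0.1121 0.4964]

H_jac[0,1] = 0.0000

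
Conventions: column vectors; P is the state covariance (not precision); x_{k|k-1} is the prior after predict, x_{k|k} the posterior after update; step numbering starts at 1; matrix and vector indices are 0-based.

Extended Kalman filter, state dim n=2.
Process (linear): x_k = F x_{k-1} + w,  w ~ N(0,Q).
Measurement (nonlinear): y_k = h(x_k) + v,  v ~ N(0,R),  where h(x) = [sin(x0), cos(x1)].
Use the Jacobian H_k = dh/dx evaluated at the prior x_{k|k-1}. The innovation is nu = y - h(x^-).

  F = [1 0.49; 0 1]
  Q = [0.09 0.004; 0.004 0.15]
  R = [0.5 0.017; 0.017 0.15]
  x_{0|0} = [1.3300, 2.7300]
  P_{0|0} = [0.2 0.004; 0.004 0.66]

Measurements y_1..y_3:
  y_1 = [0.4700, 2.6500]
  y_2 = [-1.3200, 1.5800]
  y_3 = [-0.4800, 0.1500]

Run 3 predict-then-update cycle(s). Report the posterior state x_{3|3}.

step 1: x^-=[2.6677, 2.7300]  P^-=[0.4524 0.3314; 0.3314 0.8100]  H_jac=[-0.8898 0.0000; 0.0000 -0.4001]  S=[0.8582 0.1350; 0.1350 0.2796]  K=[-0.4269 -0.2681; -0.1746 -1.0745]  nu=[0.0136, 3.5665]  x^+=[1.7058, -1.1047]  P^+=[0.2450 0.1186; 0.1186 0.4103]
step 2: x^-=[1.1645, -1.1047]  P^-=[0.5498 0.3237; 0.3237 0.5603]  H_jac=[0.3952 0.0000; 0.0000 0.8933]  S=[0.5859 0.1313; 0.1313 0.5971]  K=[0.2760 0.4236; 0.0321 0.8312]  nu=[-2.2386, 1.1306]  x^+=[1.0257, -0.2369]  P^+=[0.3673 0.0764; 0.0764 0.1402]
step 3: x^-=[0.9096, -0.2369]  P^-=[0.5659 0.1491; 0.1491 0.2902]  H_jac=[0.6141 0.0000; 0.0000 0.2347]  S=[0.7134 0.0385; 0.0385 0.1660]  K=[0.4817 0.0991; 0.1075 0.3853]  nu=[-1.2693, -0.8221]  x^+=[0.2167, -0.6901]  P^+=[0.3950 0.0982; 0.0982 0.2541]

x_post = [0.2167, -0.6901]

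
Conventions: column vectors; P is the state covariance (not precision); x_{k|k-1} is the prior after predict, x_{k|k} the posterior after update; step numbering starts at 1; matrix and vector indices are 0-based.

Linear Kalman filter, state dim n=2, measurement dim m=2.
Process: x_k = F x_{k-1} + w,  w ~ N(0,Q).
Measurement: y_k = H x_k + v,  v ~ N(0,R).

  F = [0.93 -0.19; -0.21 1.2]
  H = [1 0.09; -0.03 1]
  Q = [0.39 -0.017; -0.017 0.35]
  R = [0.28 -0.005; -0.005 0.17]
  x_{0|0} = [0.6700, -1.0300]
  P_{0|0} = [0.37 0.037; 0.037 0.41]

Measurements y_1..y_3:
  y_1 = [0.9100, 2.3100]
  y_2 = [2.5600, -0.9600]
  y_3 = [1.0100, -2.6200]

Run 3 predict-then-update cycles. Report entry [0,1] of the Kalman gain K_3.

K[0,1] = -0.0951

step 1: x^-=[0.8188, -1.3767]  P^-=[0.7117 -0.1400; -0.1400 0.9381]  S=[0.9741 -0.0815; -0.0815 1.1171]  K=[0.7099 -0.0926; 0.0136 0.8445]  nu=[0.2151, 3.7113]  x^+=[0.6278, 1.7603]  P^+=[0.2004 -0.0133; -0.0133 0.1431]
step 2: x^-=[0.2494, 1.9806]  P^-=[0.5732 -0.1041; -0.1041 0.5716]  S=[0.8391 -0.0746; -0.0746 0.7484]  K=[0.6634 -0.0960; 0.0055 0.7685]  nu=[2.1323, -2.9331]  x^+=[1.9456, -0.2618]  P^+=[0.1875 -0.0140; -0.0140 0.1302]
step 3: x^-=[1.8591, -0.7227]  P^-=[0.5618 -0.0995; -0.0995 0.5528]  S=[0.8284 -0.0713; -0.0713 0.7293]  K=[0.6592 -0.0951; 0.0056 0.7627]  nu=[-0.7841, -1.8415]  x^+=[1.5173, -2.1316]  P^+=[0.1863 -0.0139; -0.0139 0.1292]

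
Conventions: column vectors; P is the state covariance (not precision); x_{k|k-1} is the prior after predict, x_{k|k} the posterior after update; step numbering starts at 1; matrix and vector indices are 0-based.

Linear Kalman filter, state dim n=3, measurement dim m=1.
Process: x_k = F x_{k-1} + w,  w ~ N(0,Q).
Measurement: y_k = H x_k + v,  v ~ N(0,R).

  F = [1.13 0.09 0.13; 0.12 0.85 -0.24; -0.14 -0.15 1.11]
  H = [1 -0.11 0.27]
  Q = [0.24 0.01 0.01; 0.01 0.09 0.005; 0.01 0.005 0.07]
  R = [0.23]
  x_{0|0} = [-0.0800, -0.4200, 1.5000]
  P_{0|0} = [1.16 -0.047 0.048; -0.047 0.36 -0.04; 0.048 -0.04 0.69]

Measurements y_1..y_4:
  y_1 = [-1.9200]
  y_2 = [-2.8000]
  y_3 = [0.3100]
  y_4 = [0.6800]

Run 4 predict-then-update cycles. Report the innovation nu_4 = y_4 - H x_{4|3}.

innov = [0.8832]

step 1: x^-=[0.0668, -0.7266, 1.7392]  P^-=[1.7394 0.1118 -0.0141; 0.1118 0.4105 -0.2689; -0.0141 -0.2689 0.9474]  S=[2.0272]  K=[0.8501; -0.0029; 0.1338]  nu=[-2.5363]  x^+=[-2.0893, -0.7192, 1.3998]  P^+=[0.2745 0.1169 -0.2447; 0.1169 0.4105 -0.2681; -0.2447 -0.2681 0.9111]
step 2: x^-=[-2.2436, -1.1980, 1.9542]  P^-=[0.5548 0.2024 -0.2528; 0.2024 0.5904 -0.6141; -0.2528 -0.6141 1.3775]  S=[0.7477]  K=[0.6208; -0.0379; 0.2496]  nu=[-1.2158]  x^+=[-2.9984, -1.1519, 1.6507]  P^+=[0.2665 0.2200 -0.3687; 0.2200 0.5893 -0.6071; -0.3687 -0.6071 1.3309]
step 3: x^-=[-3.2773, -1.7351, 2.4249]  P^-=[0.5298 0.3037 -0.3927; 0.3037 0.9101 -1.1154; -0.3927 -1.1154 2.0542]  S=[0.7080]  K=[0.5514; -0.1379; 0.4020]  nu=[2.7418]  x^+=[-1.7655, -2.1131, 3.5271]  P^+=[0.3146 0.3575 -0.5497; 0.3575 0.8966 -1.0762; -0.5497 -1.0762 1.9398]
step 4: x^-=[-1.7266, -2.8545, 4.4792]  P^-=[0.5677 0.4528 -0.6030; 0.4528 1.3977 -1.8262; -0.6030 -1.8262 3.0306]  S=[0.7188]  K=[0.4940; -0.2699; 0.5789]  nu=[0.8832]  x^+=[-1.2903, -3.0929, 4.9905]  P^+=[0.3923 0.5486 -0.8086; 0.5486 1.3454 -1.7138; -0.8086 -1.7138 2.7897]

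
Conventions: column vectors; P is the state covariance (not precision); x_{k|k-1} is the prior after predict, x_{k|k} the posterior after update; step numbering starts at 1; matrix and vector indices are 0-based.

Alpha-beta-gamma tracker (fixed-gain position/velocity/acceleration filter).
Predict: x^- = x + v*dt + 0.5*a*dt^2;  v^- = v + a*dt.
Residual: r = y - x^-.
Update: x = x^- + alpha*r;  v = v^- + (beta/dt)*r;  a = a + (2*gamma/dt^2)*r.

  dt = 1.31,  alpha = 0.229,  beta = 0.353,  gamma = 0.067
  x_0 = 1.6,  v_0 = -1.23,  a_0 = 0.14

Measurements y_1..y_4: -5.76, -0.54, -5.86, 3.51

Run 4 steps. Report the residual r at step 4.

resid = 11.9066

step 1: x_pred=0.1088  r=-5.8688  x^+=-1.2351  v^+=-2.6280  a^+=-0.3183
step 2: x_pred=-4.9510  r=4.4110  x^+=-3.9409  v^+=-1.8564  a^+=0.0262
step 3: x_pred=-6.3502  r=0.4902  x^+=-6.2380  v^+=-1.6900  a^+=0.0644
step 4: x_pred=-8.3966  r=11.9066  x^+=-5.6700  v^+=1.6028  a^+=0.9942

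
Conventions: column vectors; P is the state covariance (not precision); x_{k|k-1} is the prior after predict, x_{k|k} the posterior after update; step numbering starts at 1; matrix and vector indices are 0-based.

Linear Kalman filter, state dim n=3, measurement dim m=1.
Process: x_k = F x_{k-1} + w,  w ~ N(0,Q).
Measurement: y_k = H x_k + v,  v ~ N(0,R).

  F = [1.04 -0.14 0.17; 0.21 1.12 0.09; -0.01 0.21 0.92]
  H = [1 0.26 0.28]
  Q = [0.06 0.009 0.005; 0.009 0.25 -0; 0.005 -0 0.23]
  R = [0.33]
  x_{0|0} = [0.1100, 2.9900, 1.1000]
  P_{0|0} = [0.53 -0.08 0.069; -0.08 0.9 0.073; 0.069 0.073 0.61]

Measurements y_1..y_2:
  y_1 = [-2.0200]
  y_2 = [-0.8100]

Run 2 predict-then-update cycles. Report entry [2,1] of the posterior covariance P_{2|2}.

P_post[2,1] = 0.4844

step 1: x^-=[-0.1172, 3.4709, 1.6388]  P^-=[0.7127 -0.0760 0.1100; -0.0760 1.3870 0.3483; 0.1100 0.3483 0.8133]  S=[1.2730]  K=[0.5685; 0.3002; 0.3364]  nu=[-3.2641]  x^+=[-1.9730, 2.4910, 0.5408]  P^+=[0.3012 -0.2932 -0.1335; -0.2932 1.2722 0.2198; -0.1335 0.2198 0.6693]
step 2: x^-=[-2.3087, 2.4243, 1.0404]  P^-=[0.4578 -0.4256 -0.1433; -0.4256 1.7659 0.5493; -0.1433 0.5493 0.9412]  S=[0.7594]  K=[0.4043; 0.2467; 0.3464]  nu=[0.5771]  x^+=[-2.0754, 2.5666, 1.2402]  P^+=[0.3337 -0.5013 -0.2497; -0.5013 1.7197 0.4844; -0.2497 0.4844 0.8501]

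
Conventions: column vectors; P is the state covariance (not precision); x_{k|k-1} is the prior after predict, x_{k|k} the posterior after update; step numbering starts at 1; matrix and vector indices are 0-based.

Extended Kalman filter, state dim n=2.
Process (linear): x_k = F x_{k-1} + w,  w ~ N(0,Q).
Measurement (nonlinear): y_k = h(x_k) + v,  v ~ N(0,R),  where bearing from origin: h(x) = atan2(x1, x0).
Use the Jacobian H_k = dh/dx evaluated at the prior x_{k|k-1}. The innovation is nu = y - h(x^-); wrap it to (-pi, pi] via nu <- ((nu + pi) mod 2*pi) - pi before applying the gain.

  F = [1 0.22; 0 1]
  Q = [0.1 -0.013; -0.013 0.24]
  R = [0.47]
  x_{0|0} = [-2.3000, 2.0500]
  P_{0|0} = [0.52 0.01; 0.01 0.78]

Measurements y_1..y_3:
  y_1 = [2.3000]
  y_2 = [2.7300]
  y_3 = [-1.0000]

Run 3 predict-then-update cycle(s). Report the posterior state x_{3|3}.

step 1: x^-=[-1.8490, 2.0500]  P^-=[0.6622 0.1686; 0.1686 1.0200]  H_jac=[-0.2690 -0.2426]  S=[0.5999]  K=[-0.3651; -0.4881]  nu=[-0.0047]  x^+=[-1.8473, 2.0523]  P^+=[0.5822 0.0617; 0.0617 0.8771]
step 2: x^-=[-1.3958, 2.0523]  P^-=[0.7518 0.2417; 0.2417 1.1171]  H_jac=[-0.3332 -0.2266]  S=[0.6473]  K=[-0.4716; -0.5154]  nu=[0.5620]  x^+=[-1.6608, 1.7626]  P^+=[0.6079 0.0843; 0.0843 0.9451]
step 3: x^-=[-1.2730, 1.7626]  P^-=[0.7907 0.2793; 0.2793 1.1851]  H_jac=[-0.3729 -0.2693]  S=[0.7219]  K=[-0.5125; -0.5863]  nu=[3.0869]  x^+=[-2.8552, -0.0471]  P^+=[0.6011 0.0623; 0.0623 0.9370]

x_post = [-2.8552, -0.0471]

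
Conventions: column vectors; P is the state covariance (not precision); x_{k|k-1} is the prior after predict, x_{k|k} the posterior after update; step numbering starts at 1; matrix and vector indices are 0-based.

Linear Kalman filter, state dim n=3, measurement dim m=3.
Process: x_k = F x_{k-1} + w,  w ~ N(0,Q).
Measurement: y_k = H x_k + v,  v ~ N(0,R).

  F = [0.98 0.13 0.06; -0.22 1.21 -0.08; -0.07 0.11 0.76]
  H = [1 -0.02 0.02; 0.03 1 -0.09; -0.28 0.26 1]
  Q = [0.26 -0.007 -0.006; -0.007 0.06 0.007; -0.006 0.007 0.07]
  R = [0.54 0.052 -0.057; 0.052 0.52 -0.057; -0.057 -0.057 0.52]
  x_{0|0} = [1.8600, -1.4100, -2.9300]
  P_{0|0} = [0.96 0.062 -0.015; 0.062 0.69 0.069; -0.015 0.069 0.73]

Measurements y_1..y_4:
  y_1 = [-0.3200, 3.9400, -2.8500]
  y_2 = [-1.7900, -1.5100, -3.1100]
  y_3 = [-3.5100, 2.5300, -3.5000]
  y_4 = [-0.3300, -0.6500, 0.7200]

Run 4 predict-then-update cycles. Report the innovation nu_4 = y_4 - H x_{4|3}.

step 1: x^-=[1.4637, -1.8809, -2.5121]  P^-=[1.2114 -0.0315 -0.0264; -0.0315 1.0745 0.1278; -0.0264 0.1278 0.5169]  S=[1.7521 0.0396 -0.4280; 0.0396 1.5750 0.2976; -0.4280 0.2976 1.2903]  K=[0.6754 0.0000 -0.0657; -0.0007 0.6414 0.1742; 0.1069 -0.0418 0.4771]  nu=[-1.7711, 5.5509, 0.5610]  x^+=[0.2307, 1.7785, -2.6654]  P^+=[0.3686 0.0299 0.0228; 0.0299 0.3208 -0.0210; 0.0228 -0.0210 0.2562]
step 2: x^-=[0.2974, 2.3145, -1.8462]  P^-=[0.6303 -0.0061 0.0026; -0.0061 0.5381 0.0138; 0.0026 0.0138 0.2173]  S=[1.1709 0.0538 -0.2312; 0.0538 1.0576 0.0733; -0.2312 0.0733 0.8297]  K=[0.5263 -0.0104 -0.0639; -0.0092 0.4982 0.1407; 0.0634 -0.0284 0.2855]  nu=[-2.0042, -3.9996, -1.7822]  x^+=[-0.6018, 0.0898, -2.3684]  P^+=[0.2874 0.0182 0.0131; 0.0182 0.2487 -0.0143; 0.0131 -0.0143 0.1539]
step 3: x^-=[-0.7202, 0.4305, -1.7480]  P^-=[0.5467 -0.0117 -0.0052; -0.0117 0.4326 0.0181; -0.0052 0.0181 0.1592]  S=[1.0872 0.0487 -0.2176; 0.0487 0.9505 0.0571; -0.2176 0.0571 0.7653]  K=[0.4896 -0.0154 -0.0703; -0.0105 0.4453 0.1386; 0.0444 -0.0123 0.2296]  nu=[-2.7462, 1.9638, -2.0656]  x^+=[-1.9496, 1.0475, -2.3683]  P^+=[0.2677 0.0141 0.0077; 0.0141 0.2221 -0.0065; 0.0077 -0.0065 0.1214]
step 4: x^-=[-1.9166, 1.8859, -1.5482]  P^-=[0.5257 -0.0151 -0.0093; -0.0151 0.3929 0.0246; -0.0093 0.0246 0.1420]  S=[1.0661 0.0459 -0.2170; 0.0459 0.9092 0.0556; -0.2170 0.0556 0.7500]  K=[0.4789 -0.0180 -0.0740; -0.0107 0.4211 0.1404; 0.0368 -0.0021 0.2121]  nu=[1.6552, -2.6177, 1.2412]  x^+=[-1.1684, 0.9401, -1.2185]  P^+=[0.2620 0.0124 0.0054; 0.0124 0.2099 -0.0015; 0.0054 -0.0015 0.1102]

innov = [1.6552, -2.6177, 1.2412]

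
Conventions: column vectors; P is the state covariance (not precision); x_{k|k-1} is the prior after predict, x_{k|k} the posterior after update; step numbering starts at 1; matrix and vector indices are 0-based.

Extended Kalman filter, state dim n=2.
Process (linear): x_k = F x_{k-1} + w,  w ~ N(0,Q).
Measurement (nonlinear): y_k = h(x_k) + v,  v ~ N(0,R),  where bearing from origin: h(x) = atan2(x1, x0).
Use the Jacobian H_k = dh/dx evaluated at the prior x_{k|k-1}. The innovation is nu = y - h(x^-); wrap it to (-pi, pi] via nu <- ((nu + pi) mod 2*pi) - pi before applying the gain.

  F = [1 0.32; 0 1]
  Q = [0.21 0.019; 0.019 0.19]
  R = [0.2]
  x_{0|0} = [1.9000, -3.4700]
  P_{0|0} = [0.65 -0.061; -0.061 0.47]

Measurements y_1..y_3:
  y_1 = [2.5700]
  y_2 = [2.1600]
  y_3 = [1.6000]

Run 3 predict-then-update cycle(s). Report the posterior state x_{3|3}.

step 1: x^-=[0.7896, -3.4700]  P^-=[0.8691 0.1084; 0.1084 0.6600]  H_jac=[0.2740 0.0623]  S=[0.2715]  K=[0.9019; 0.2609]  nu=[-2.3661]  x^+=[-1.3445, -4.0874]  P^+=[0.6482 0.0445; 0.0445 0.6415]
step 2: x^-=[-2.6524, -4.0874]  P^-=[0.9524 0.2688; 0.2688 0.8315]  H_jac=[0.1722 -0.1117]  S=[0.2283]  K=[0.5867; -0.2042]  nu=[-1.9768]  x^+=[-3.8123, -3.6837]  P^+=[0.8738 0.2961; 0.2961 0.8220]
step 3: x^-=[-4.9911, -3.6837]  P^-=[1.3575 0.5782; 0.5782 1.0120]  H_jac=[0.0957 -0.1297]  S=[0.2151]  K=[0.2555; -0.3529]  nu=[-2.1774]  x^+=[-5.5474, -2.9153]  P^+=[1.3435 0.5976; 0.5976 0.9852]

x_post = [-5.5474, -2.9153]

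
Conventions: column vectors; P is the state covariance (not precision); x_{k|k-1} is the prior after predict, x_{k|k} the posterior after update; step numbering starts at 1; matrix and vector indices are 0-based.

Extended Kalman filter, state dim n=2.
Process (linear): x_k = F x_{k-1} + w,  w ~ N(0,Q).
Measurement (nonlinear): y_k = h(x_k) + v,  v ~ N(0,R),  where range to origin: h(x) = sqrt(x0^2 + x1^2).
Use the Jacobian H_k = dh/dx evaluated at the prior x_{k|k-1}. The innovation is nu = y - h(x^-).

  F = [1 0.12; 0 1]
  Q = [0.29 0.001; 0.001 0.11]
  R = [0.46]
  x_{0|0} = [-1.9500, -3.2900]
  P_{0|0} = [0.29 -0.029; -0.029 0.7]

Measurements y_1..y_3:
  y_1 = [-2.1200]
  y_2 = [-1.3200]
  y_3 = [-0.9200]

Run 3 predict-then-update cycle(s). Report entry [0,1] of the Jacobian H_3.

H_jac[0,1] = -0.3787

step 1: x^-=[-2.3448, -3.2900]  P^-=[0.5831 0.0560; 0.0560 0.8100]  H_jac=[-0.5804 -0.8143]  S=[1.2465]  K=[-0.3081; -0.5552]  nu=[-6.1601]  x^+=[-0.4469, 0.1303]  P^+=[0.4648 -0.1572; -0.1572 0.4257]
step 2: x^-=[-0.4313, 0.1303]  P^-=[0.7232 -0.1052; -0.1052 0.5357]  H_jac=[-0.9572 0.2893]  S=[1.2257]  K=[-0.5896; 0.2086]  nu=[-1.7706]  x^+=[0.6126, -0.2389]  P^+=[0.2971 0.0456; 0.0456 0.4824]
step 3: x^-=[0.5839, -0.2389]  P^-=[0.6050 0.1045; 0.1045 0.5924]  H_jac=[0.9255 -0.3787]  S=[0.9900]  K=[0.5257; -0.1289]  nu=[-1.5509]  x^+=[-0.2313, -0.0389]  P^+=[0.3314 0.1715; 0.1715 0.5759]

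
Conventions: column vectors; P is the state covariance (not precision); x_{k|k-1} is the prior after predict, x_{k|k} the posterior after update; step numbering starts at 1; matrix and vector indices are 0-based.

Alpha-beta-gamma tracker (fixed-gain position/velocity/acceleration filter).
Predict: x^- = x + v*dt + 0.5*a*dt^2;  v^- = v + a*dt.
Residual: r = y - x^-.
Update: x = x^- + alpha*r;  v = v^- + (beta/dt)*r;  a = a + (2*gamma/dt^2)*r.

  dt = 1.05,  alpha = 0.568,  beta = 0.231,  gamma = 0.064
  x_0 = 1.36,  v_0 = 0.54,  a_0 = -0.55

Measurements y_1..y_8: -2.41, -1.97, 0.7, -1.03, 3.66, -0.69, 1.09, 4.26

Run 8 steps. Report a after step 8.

a_post = 0.8514

step 1: x_pred=1.6238  r=-4.0338  x^+=-0.6674  v^+=-0.9249  a^+=-1.0183
step 2: x_pred=-2.1999  r=0.2299  x^+=-2.0693  v^+=-1.9436  a^+=-0.9916
step 3: x_pred=-4.6567  r=5.3567  x^+=-1.6141  v^+=-1.8063  a^+=-0.3697
step 4: x_pred=-3.7146  r=2.6846  x^+=-2.1897  v^+=-1.6039  a^+=-0.0580
step 5: x_pred=-3.9058  r=7.5658  x^+=0.3916  v^+=-0.0004  a^+=0.8204
step 6: x_pred=0.8434  r=-1.5334  x^+=-0.0276  v^+=0.5237  a^+=0.6423
step 7: x_pred=0.8763  r=0.2137  x^+=0.9977  v^+=1.2451  a^+=0.6671
step 8: x_pred=2.6728  r=1.5872  x^+=3.5743  v^+=2.2948  a^+=0.8514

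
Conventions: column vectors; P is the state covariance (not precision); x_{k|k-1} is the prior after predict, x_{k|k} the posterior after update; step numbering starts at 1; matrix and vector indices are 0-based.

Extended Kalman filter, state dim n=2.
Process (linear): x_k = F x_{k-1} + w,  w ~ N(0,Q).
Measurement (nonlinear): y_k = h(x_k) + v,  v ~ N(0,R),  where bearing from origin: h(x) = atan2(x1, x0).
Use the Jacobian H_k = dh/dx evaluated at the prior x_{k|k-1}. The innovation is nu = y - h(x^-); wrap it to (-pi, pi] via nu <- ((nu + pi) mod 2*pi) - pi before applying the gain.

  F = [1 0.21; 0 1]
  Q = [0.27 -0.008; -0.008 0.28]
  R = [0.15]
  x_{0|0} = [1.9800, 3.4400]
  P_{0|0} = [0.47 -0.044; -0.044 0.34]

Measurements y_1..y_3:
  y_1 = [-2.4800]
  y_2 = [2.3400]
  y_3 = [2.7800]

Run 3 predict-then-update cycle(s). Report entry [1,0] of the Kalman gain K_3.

step 1: x^-=[2.7024, 3.4400]  P^-=[0.7365 0.0194; 0.0194 0.6200]  H_jac=[-0.1798 0.1412]  S=[0.1852]  K=[-0.7002; 0.4540]  nu=[2.8983]  x^+=[0.6731, 4.7558]  P^+=[0.6457 0.0783; 0.0783 0.5818]
step 2: x^-=[1.6718, 4.7558]  P^-=[0.9743 0.1924; 0.1924 0.8618]  H_jac=[-0.1871 0.0658]  S=[0.1831]  K=[-0.9266; 0.1130]  nu=[1.1072]  x^+=[0.6459, 4.8808]  P^+=[0.8171 0.2116; 0.2116 0.8595]
step 3: x^-=[1.6709, 4.8808]  P^-=[1.2138 0.3841; 0.3841 1.1395]  H_jac=[-0.1834 0.0628]  S=[0.1865]  K=[-1.0645; 0.0059]  nu=[1.5390]  x^+=[0.0326, 4.8899]  P^+=[1.0025 0.3853; 0.3853 1.1395]

K[1,0] = 0.0059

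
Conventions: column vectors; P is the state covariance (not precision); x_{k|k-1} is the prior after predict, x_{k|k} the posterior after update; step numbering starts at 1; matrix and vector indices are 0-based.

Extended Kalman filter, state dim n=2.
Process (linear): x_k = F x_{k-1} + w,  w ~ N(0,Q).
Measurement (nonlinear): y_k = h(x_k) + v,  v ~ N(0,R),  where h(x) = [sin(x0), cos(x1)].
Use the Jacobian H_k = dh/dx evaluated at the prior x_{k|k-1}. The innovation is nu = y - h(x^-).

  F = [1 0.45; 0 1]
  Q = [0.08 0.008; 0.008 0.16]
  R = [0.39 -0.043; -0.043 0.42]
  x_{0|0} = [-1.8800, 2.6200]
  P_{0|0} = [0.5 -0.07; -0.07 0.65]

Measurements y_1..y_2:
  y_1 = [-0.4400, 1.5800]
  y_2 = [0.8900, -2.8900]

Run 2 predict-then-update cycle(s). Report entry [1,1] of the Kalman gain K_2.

step 1: x^-=[-0.7010, 2.6200]  P^-=[0.6486 0.2305; 0.2305 0.8100]  H_jac=[0.7642 0.0000; 0.0000 -0.4983]  S=[0.7688 -0.1308; -0.1308 0.6211]  K=[0.6361 -0.0510; 0.1230 -0.6239]  nu=[0.2050, 2.4470]  x^+=[-0.6954, 1.1185]  P^+=[0.3275 0.0979; 0.0979 0.5365]
step 2: x^-=[-0.1921, 1.1185]  P^-=[0.6042 0.3473; 0.3473 0.6965]  H_jac=[0.9816 0.0000; 0.0000 -0.8994]  S=[0.9722 -0.3496; -0.3496 0.9835]  K=[0.5685 -0.1155; 0.1394 -0.5874]  nu=[1.0809, -3.3270]  x^+=[0.8068, 3.2236]  P^+=[0.2309 0.0811; 0.0811 0.2810]

K[1,1] = -0.5874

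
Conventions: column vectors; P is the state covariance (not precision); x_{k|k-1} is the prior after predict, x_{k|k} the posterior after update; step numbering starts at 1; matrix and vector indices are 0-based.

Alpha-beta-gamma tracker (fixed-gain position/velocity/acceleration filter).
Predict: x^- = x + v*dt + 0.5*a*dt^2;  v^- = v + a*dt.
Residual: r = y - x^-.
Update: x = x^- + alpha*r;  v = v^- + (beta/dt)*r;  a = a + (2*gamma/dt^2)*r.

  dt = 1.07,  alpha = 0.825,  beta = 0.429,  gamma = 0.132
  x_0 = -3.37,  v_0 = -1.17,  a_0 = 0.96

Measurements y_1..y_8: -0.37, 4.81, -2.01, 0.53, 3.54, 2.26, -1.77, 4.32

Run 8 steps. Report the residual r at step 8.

step 1: x_pred=-4.0723  r=3.7023  x^+=-1.0179  v^+=1.3416  a^+=1.8137
step 2: x_pred=1.4559  r=3.3541  x^+=4.2230  v^+=4.6271  a^+=2.5871
step 3: x_pred=10.6550  r=-12.6650  x^+=0.2064  v^+=2.3175  a^+=-0.3333
step 4: x_pred=2.4953  r=-1.9653  x^+=0.8739  v^+=1.1729  a^+=-0.7864
step 5: x_pred=1.6788  r=1.8612  x^+=3.2143  v^+=1.0777  a^+=-0.3573
step 6: x_pred=4.1629  r=-1.9029  x^+=2.5930  v^+=-0.0675  a^+=-0.7960
step 7: x_pred=2.0651  r=-3.8351  x^+=-1.0989  v^+=-2.4569  a^+=-1.6804
step 8: x_pred=-4.6897  r=9.0097  x^+=2.7433  v^+=-0.6426  a^+=0.3972

resid = 9.0097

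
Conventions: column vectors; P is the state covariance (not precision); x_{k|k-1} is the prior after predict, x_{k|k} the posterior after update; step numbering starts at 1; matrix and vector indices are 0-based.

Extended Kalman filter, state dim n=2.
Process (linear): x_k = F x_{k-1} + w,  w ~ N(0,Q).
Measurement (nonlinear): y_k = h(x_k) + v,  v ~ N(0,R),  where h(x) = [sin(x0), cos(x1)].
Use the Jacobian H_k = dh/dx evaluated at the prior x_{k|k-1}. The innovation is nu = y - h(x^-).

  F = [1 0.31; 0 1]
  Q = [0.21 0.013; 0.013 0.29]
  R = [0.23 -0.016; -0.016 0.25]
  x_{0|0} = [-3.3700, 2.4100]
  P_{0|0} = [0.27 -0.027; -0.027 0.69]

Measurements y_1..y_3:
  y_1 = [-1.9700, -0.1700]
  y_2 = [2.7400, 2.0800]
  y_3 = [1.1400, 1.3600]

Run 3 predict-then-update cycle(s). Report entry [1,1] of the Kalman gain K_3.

step 1: x^-=[-2.6229, 2.4100]  P^-=[0.5296 0.1999; 0.1999 0.9800]  H_jac=[-0.8685 0.0000; 0.0000 -0.6681]  S=[0.6294 0.1000; 0.1000 0.6874]  K=[-0.7164 -0.0901; -0.1275 -0.9339]  nu=[-1.4743, 0.5741]  x^+=[-1.6185, 2.0618]  P^+=[0.1881 0.0166; 0.0166 0.3464]
step 2: x^-=[-0.9793, 2.0618]  P^-=[0.4416 0.1369; 0.1369 0.6364]  H_jac=[0.5576 0.0000; 0.0000 -0.8819]  S=[0.3673 -0.0833; -0.0833 0.7450]  K=[0.6501 -0.0894; 0.0379 -0.7492]  nu=[3.5701, 2.5515]  x^+=[1.1136, 0.2856]  P^+=[0.2707 0.0371; 0.0371 0.2131]
step 3: x^-=[1.2021, 0.2856]  P^-=[0.5242 0.1162; 0.1162 0.5031]  H_jac=[0.3604 0.0000; 0.0000 -0.2818]  S=[0.2981 -0.0278; -0.0278 0.2899]  K=[0.6289 -0.0526; 0.0957 -0.4797]  nu=[0.2072, 0.4005]  x^+=[1.3114, 0.1133]  P^+=[0.4037 0.0824; 0.0824 0.4311]

K[1,1] = -0.4797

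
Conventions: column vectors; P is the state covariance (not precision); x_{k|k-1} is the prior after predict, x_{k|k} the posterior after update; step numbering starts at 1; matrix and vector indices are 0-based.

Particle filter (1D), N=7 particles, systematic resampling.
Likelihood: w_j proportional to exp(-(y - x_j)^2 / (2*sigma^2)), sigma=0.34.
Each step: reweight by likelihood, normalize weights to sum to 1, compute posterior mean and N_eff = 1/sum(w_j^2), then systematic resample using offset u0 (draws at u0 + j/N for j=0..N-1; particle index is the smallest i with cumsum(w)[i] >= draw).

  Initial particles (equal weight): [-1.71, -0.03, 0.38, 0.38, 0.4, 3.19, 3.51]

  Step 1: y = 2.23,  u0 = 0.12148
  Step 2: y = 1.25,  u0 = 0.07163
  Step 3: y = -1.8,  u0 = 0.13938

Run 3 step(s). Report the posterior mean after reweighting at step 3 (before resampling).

step 1: w=[0.0000, 0.0000, 0.0000, 0.0000, 0.0000, 0.9568, 0.0431]  mean=3.2036  Neff=1.0900  idx=[5, 5, 5, 5, 5, 5, 6]
step 2: w=[0.1666, 0.1666, 0.1666, 0.1666, 0.1666, 0.1666, 0.0005]  mean=3.1902  Neff=6.0060  idx=[0, 1, 2, 3, 3, 4, 5]
step 3: w=[0.1429, 0.1429, 0.1429, 0.1429, 0.1429, 0.1429, 0.1429]  mean=3.1900  Neff=7.0000  idx=[0, 1, 2, 3, 4, 5, 6]

post_mean = 3.1900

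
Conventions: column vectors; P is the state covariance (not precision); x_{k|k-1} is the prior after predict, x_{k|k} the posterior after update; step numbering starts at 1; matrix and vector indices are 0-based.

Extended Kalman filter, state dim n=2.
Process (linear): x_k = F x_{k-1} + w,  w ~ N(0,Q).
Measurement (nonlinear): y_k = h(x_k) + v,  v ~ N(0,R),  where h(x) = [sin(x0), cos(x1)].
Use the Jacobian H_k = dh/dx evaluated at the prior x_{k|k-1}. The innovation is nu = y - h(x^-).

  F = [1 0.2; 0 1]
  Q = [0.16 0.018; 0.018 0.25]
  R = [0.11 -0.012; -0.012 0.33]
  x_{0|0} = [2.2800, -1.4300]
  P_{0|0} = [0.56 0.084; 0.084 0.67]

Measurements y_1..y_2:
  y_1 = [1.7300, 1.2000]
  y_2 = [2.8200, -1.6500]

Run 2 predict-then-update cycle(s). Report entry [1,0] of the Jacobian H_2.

H_jac[1,0] = 0.0000

step 1: x^-=[1.9940, -1.4300]  P^-=[0.7804 0.2360; 0.2360 0.9200]  H_jac=[-0.4107 0.0000; 0.0000 0.9901]  S=[0.2416 -0.1080; -0.1080 1.2319]  K=[-1.2923 0.0764; -0.0736 0.7330]  nu=[0.8182, 1.0597]  x^+=[1.0176, -0.7135]  P^+=[0.3484 0.0411; 0.0411 0.2452]
step 2: x^-=[0.8749, -0.7135]  P^-=[0.5346 0.1082; 0.1082 0.4952]  H_jac=[0.6411 0.0000; 0.0000 0.6545]  S=[0.3297 0.0334; 0.0334 0.5421]  K=[1.0327 0.0670; 0.1507 0.5886]  nu=[2.0525, -2.4061]  x^+=[2.8333, -1.8203]  P^+=[0.1759 0.0148; 0.0148 0.2940]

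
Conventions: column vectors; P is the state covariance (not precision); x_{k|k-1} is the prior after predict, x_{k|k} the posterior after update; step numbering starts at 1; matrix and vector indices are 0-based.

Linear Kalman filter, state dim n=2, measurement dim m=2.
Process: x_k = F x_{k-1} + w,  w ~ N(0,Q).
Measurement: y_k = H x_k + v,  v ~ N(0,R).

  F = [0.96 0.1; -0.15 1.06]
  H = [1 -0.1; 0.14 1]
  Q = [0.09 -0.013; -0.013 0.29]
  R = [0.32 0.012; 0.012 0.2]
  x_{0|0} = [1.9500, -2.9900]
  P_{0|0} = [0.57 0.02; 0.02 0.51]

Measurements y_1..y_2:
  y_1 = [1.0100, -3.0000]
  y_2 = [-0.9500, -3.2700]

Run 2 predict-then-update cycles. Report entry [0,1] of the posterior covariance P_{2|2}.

P_post[0,1] = -0.0095

step 1: x^-=[1.5730, -3.4619]  P^-=[0.6243 -0.0210; -0.0210 0.8695]  S=[0.9571 -0.0082; -0.0082 1.0759]  K=[0.6550 0.0668; -0.1058 0.8046]  nu=[-0.9092, 0.2417]  x^+=[0.9936, -3.1712]  P^+=[0.2096 -0.0081; -0.0081 0.1608]
step 2: x^-=[0.6368, -3.5105]  P^-=[0.2832 -0.0343; -0.0343 0.4780]  S=[0.6148 -0.0300; -0.0300 0.6739]  K=[0.4676 0.0287; -0.0995 0.6977]  nu=[-1.9378, 0.1514]  x^+=[-0.2650, -3.2121]  P^+=[0.1490 -0.0095; -0.0095 0.1397]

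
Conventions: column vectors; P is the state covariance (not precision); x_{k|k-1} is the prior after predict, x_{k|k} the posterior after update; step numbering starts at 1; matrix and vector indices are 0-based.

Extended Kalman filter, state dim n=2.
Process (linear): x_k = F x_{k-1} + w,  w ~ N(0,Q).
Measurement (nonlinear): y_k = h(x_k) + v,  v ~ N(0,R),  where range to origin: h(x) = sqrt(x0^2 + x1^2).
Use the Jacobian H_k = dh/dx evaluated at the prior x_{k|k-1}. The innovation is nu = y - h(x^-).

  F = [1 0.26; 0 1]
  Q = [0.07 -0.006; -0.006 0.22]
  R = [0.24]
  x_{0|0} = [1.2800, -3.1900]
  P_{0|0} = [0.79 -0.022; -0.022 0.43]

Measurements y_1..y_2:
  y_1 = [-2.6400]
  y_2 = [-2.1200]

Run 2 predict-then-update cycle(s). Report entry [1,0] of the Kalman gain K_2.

step 1: x^-=[0.4506, -3.1900]  P^-=[0.8776 0.0838; 0.0838 0.6500]  H_jac=[0.1399 -0.9902]  S=[0.8712]  K=[0.0457; -0.7253]  nu=[-5.8617]  x^+=[0.1830, 1.0613]  P^+=[0.8758 0.1126; 0.1126 0.1917]
step 2: x^-=[0.4589, 1.0613]  P^-=[1.0173 0.1565; 0.1565 0.4117]  H_jac=[0.3969 0.9179]  S=[0.8611]  K=[0.6357; 0.5110]  nu=[-3.2763]  x^+=[-1.6238, -0.6127]  P^+=[0.6693 -0.1232; -0.1232 0.1869]

K[1,0] = 0.5110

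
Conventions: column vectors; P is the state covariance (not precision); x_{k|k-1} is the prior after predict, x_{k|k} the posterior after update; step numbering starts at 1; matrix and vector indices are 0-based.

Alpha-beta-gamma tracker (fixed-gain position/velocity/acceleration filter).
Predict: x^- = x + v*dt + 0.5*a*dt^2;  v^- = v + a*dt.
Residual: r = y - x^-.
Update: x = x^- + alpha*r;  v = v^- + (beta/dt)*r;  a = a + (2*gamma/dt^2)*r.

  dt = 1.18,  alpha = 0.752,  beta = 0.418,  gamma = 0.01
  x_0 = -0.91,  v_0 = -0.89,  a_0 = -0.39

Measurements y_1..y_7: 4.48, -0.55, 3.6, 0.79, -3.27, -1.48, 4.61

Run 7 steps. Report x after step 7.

step 1: x_pred=-2.2317  r=6.7117  x^+=2.8155  v^+=1.0273  a^+=-0.2936
step 2: x_pred=3.8234  r=-4.3734  x^+=0.5346  v^+=-0.8683  a^+=-0.3564
step 3: x_pred=-0.7381  r=4.3381  x^+=2.5241  v^+=0.2479  a^+=-0.2941
step 4: x_pred=2.6119  r=-1.8219  x^+=1.2418  v^+=-0.7446  a^+=-0.3203
step 5: x_pred=0.1403  r=-3.4103  x^+=-2.4243  v^+=-2.3305  a^+=-0.3693
step 6: x_pred=-5.4313  r=3.9513  x^+=-2.4599  v^+=-1.3665  a^+=-0.3125
step 7: x_pred=-4.2900  r=8.9000  x^+=2.4028  v^+=1.4174  a^+=-0.1847

x_post = 2.4028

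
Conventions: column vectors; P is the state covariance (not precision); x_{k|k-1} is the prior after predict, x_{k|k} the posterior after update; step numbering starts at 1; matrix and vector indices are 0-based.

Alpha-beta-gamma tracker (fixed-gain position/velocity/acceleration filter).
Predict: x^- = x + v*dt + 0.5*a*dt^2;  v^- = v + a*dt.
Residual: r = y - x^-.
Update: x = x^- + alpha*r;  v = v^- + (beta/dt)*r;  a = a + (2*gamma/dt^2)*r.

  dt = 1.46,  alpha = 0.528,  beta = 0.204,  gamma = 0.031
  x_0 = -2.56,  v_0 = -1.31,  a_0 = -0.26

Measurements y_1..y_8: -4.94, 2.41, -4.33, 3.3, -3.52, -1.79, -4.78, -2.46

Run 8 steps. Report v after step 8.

step 1: x_pred=-4.7497  r=-0.1903  x^+=-4.8502  v^+=-1.7162  a^+=-0.2655
step 2: x_pred=-7.6388  r=10.0488  x^+=-2.3330  v^+=-0.6998  a^+=0.0267
step 3: x_pred=-3.3262  r=-1.0038  x^+=-3.8562  v^+=-0.8010  a^+=-0.0024
step 4: x_pred=-5.0283  r=8.3283  x^+=-0.6309  v^+=0.3591  a^+=0.2398
step 5: x_pred=0.1489  r=-3.6689  x^+=-1.7883  v^+=0.1966  a^+=0.1331
step 6: x_pred=-1.3595  r=-0.4305  x^+=-1.5868  v^+=0.3307  a^+=0.1206
step 7: x_pred=-0.9755  r=-3.8045  x^+=-2.9843  v^+=-0.0249  a^+=0.0099
step 8: x_pred=-3.0101  r=0.5501  x^+=-2.7196  v^+=0.0664  a^+=0.0259

v_post = 0.0664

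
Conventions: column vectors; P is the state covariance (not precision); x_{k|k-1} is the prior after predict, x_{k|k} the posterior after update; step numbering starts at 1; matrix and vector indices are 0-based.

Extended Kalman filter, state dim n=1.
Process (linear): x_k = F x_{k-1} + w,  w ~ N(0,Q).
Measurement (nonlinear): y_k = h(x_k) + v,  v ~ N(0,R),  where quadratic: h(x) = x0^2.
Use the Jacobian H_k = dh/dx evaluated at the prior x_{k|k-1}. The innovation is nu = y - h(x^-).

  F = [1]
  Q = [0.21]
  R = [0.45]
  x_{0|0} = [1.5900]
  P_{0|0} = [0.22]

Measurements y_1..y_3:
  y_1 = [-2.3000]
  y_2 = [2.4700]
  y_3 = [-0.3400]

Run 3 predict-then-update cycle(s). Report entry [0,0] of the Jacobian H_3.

step 1: x^-=[1.5900]  P^-=[0.4300]  H_jac=[3.1800]  S=[4.7983]  K=[0.2850]  nu=[-4.8281]  x^+=[0.2141]  P^+=[0.0403]
step 2: x^-=[0.2141]  P^-=[0.2503]  H_jac=[0.4282]  S=[0.4959]  K=[0.2162]  nu=[2.4242]  x^+=[0.7381]  P^+=[0.2272]
step 3: x^-=[0.7381]  P^-=[0.4372]  H_jac=[1.4763]  S=[1.4027]  K=[0.4601]  nu=[-0.8848]  x^+=[0.3310]  P^+=[0.1402]

H_jac[0,0] = 1.4763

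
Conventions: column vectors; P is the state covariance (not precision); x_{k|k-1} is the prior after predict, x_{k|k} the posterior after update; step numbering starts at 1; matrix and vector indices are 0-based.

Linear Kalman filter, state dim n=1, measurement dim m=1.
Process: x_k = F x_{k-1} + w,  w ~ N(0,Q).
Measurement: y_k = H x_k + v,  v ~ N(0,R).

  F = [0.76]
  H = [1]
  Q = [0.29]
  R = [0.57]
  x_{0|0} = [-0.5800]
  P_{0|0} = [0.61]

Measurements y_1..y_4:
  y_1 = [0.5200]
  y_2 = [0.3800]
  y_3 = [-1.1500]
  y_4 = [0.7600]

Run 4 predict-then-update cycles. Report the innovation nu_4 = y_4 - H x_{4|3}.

step 1: x^-=[-0.4408]  P^-=[0.6423]  S=[1.2123]  K=[0.5298]  nu=[0.9608]  x^+=[0.0683]  P^+=[0.3020]
step 2: x^-=[0.0519]  P^-=[0.4644]  S=[1.0344]  K=[0.4490]  nu=[0.3281]  x^+=[0.1992]  P^+=[0.2559]
step 3: x^-=[0.1514]  P^-=[0.4378]  S=[1.0078]  K=[0.4344]  nu=[-1.3014]  x^+=[-0.4140]  P^+=[0.2476]
step 4: x^-=[-0.3146]  P^-=[0.4330]  S=[1.0030]  K=[0.4317]  nu=[1.0746]  x^+=[0.1493]  P^+=[0.2461]

innov = [1.0746]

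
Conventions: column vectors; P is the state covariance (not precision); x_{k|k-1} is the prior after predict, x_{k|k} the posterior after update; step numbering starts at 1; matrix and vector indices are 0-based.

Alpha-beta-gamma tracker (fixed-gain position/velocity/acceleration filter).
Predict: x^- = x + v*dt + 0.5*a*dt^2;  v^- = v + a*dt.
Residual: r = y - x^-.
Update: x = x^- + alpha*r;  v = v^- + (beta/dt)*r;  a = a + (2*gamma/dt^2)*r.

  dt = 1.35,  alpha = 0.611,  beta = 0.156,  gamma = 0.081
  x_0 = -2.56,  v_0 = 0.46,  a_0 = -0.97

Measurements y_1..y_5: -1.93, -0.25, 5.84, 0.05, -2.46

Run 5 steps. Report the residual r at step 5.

resid = -2.1256

step 1: x_pred=-2.8229  r=0.8929  x^+=-2.2773  v^+=-0.7463  a^+=-0.8906
step 2: x_pred=-4.0965  r=3.8465  x^+=-1.7463  v^+=-1.5042  a^+=-0.5487
step 3: x_pred=-4.2770  r=10.1170  x^+=1.9045  v^+=-1.0759  a^+=0.3506
step 4: x_pred=0.7715  r=-0.7215  x^+=0.3307  v^+=-0.6860  a^+=0.2864
step 5: x_pred=-0.3344  r=-2.1256  x^+=-1.6332  v^+=-0.5449  a^+=0.0975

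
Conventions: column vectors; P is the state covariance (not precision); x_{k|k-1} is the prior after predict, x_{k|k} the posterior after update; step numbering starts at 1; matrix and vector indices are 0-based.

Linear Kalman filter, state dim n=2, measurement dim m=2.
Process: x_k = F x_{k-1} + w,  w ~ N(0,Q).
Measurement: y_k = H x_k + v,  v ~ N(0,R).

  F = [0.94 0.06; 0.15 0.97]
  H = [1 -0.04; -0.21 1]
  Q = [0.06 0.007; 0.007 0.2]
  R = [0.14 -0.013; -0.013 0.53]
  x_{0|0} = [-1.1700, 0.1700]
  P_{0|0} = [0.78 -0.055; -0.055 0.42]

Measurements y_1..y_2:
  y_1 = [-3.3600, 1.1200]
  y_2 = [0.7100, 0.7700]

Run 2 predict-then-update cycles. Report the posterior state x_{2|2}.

x_post = [-0.8756, 0.4468]

step 1: x^-=[-1.0896, -0.0106]  P^-=[0.7445 0.0908; 0.0908 0.5967]  S=[0.8782 -0.1017; -0.1017 1.1214]  K=[0.8457 0.0182; 0.1373 0.5276]  nu=[-2.2708, 0.9018]  x^+=[-2.9937, 0.1534]  P^+=[0.1191 0.0237; 0.0237 0.2828]
step 2: x^-=[-2.8049, -0.3002]  P^-=[0.1689 0.0620; 0.0620 0.4756]  S=[0.3047 -0.0049; -0.0049 0.9870]  K=[0.5467 0.0297; 0.1488 0.4694]  nu=[3.5029, 0.4812]  x^+=[-0.8756, 0.4468]  P^+=[0.0771 0.0248; 0.0248 0.2521]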